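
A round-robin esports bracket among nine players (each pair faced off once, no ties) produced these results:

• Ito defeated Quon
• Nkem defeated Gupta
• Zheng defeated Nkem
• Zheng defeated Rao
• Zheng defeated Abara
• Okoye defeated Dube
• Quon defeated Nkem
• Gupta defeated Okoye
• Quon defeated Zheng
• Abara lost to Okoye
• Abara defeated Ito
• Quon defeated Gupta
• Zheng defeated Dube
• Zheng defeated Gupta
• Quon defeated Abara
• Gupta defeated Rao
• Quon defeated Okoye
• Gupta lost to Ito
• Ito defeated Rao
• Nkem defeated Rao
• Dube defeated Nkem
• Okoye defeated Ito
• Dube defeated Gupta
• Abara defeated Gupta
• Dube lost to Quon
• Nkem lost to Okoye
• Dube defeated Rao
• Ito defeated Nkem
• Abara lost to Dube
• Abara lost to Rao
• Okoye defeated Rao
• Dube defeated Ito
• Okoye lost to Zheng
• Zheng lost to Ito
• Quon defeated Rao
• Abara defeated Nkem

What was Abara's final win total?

3

Abara's results: beat Gupta, Ito, Nkem; lost to Quon, Rao, Zheng, Dube, Okoye.
That is 3 wins.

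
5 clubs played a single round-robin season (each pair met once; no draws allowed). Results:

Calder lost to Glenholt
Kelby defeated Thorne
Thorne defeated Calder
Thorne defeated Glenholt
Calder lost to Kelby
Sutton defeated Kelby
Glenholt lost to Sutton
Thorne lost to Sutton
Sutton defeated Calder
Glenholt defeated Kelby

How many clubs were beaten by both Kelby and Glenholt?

1

Kelby beat: Calder, Thorne.
Glenholt beat: Calder, Kelby.
Both beat: Calder — 1.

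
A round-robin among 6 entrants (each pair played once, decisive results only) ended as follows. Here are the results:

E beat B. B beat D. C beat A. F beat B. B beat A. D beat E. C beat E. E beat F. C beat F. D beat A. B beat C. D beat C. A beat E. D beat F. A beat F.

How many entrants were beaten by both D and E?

1

D beat: A, C, E, F.
E beat: B, F.
Both beat: F — 1.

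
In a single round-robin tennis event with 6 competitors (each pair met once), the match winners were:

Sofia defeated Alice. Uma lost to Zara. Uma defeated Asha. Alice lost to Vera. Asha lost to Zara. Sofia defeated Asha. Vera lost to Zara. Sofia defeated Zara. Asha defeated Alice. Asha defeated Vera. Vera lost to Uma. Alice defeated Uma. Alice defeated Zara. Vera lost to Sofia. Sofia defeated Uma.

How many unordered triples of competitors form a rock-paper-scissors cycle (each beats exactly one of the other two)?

4

Win totals: Vera 1, Zara 3, Asha 2, Sofia 5, Uma 2, Alice 2.
A competitor with w wins dominates both others in C(w,2) triples; summing gives 0 + 3 + 1 + 10 + 1 + 1 = 16 transitive triples.
Total triples C(6,3) = 20, so cyclic triples = 20 − 16 = 4.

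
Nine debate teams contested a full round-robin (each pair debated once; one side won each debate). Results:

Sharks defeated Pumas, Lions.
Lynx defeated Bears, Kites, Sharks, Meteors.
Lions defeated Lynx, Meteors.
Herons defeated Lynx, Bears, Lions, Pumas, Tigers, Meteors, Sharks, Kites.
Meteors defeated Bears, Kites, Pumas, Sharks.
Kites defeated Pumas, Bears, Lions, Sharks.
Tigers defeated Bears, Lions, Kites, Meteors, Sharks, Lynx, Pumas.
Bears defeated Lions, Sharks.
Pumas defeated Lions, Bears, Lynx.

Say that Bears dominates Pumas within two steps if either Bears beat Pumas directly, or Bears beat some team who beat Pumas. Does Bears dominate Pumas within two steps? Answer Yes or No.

Bears did not beat Pumas directly.
Bears beat Lions, Sharks. Of those, Sharks beat Pumas.

Yes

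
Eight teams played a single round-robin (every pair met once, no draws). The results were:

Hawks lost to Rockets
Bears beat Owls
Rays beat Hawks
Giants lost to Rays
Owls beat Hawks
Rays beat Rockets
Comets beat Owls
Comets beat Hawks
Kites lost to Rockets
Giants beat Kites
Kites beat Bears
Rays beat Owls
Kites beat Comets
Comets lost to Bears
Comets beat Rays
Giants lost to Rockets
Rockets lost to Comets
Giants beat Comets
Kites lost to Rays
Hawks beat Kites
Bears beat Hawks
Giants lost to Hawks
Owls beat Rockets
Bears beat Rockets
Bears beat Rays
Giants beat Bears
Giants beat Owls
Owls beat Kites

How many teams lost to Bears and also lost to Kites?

1

Bears beat: Comets, Rays, Owls, Rockets, Hawks.
Kites beat: Comets, Bears.
Both beat: Comets — 1.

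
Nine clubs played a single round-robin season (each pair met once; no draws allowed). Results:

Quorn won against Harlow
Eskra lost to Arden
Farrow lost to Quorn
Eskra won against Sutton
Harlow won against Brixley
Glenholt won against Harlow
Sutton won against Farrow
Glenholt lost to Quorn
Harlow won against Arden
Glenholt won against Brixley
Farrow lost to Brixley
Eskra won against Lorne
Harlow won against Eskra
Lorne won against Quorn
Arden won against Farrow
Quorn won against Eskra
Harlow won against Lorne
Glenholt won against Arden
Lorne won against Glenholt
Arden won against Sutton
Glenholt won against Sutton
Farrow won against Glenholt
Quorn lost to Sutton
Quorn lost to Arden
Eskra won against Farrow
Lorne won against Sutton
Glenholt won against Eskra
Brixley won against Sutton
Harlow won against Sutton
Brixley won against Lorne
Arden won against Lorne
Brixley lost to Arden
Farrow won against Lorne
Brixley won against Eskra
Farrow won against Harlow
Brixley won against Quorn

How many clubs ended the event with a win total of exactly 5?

3

Win totals: Harlow 5, Sutton 2, Arden 6, Glenholt 5, Eskra 3, Quorn 4, Lorne 3, Farrow 3, Brixley 5.
Exactly 5: Harlow, Glenholt, Brixley — 3 clubs.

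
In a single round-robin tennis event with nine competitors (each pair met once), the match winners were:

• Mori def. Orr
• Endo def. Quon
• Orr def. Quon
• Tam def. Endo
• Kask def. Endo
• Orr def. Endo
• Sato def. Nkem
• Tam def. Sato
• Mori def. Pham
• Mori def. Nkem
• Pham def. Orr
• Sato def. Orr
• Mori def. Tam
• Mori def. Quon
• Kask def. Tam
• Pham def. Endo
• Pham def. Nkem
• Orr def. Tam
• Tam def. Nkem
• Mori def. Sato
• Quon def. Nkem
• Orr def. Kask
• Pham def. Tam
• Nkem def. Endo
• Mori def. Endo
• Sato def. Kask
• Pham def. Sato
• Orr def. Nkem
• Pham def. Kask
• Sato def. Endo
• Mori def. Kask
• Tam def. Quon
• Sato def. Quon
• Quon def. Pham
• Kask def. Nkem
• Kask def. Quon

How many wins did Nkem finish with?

Nkem's results: beat Endo; lost to Mori, Tam, Pham, Quon, Kask, Orr, Sato.
That is 1 win.

1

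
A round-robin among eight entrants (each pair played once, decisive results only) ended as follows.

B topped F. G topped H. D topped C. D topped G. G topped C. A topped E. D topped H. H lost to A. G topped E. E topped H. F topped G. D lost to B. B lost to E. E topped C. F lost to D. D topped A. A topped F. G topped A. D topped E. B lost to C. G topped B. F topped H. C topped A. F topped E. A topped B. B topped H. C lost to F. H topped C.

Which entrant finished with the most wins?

D

Win totals: A 4, B 3, C 2, D 6, E 3, F 4, G 5, H 1.
D leads with 6 wins (next highest: 5).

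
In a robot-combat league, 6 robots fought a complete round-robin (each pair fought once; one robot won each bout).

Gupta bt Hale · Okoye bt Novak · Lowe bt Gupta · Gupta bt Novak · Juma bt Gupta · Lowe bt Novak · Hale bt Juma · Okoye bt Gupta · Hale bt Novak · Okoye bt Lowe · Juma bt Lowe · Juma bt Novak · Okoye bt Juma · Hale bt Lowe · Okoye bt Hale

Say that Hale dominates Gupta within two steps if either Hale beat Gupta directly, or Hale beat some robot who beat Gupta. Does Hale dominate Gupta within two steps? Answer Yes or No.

Hale did not beat Gupta directly.
Hale beat Juma, Lowe, Novak. Of those, Juma beat Gupta.

Yes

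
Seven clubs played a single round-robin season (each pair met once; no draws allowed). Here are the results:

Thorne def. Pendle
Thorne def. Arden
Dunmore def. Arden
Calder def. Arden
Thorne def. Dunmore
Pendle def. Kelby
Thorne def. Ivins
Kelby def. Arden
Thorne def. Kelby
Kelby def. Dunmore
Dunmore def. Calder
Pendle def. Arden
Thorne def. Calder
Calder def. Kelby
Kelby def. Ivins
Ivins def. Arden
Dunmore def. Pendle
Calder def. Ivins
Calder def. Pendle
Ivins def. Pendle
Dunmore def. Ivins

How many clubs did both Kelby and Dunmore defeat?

Kelby beat: Dunmore, Ivins, Arden.
Dunmore beat: Pendle, Ivins, Arden, Calder.
Both beat: Ivins, Arden — 2.

2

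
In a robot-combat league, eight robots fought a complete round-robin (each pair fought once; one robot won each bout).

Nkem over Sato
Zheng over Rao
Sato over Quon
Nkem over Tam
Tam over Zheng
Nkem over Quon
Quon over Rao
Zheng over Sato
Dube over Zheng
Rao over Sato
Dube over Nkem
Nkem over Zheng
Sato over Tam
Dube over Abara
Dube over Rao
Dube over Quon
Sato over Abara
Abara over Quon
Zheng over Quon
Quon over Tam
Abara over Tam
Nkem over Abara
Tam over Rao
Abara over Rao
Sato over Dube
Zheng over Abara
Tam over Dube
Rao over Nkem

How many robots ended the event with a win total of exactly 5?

Win totals: Nkem 5, Sato 4, Rao 2, Abara 3, Tam 3, Quon 2, Dube 5, Zheng 4.
Exactly 5: Nkem, Dube — 2 robots.

2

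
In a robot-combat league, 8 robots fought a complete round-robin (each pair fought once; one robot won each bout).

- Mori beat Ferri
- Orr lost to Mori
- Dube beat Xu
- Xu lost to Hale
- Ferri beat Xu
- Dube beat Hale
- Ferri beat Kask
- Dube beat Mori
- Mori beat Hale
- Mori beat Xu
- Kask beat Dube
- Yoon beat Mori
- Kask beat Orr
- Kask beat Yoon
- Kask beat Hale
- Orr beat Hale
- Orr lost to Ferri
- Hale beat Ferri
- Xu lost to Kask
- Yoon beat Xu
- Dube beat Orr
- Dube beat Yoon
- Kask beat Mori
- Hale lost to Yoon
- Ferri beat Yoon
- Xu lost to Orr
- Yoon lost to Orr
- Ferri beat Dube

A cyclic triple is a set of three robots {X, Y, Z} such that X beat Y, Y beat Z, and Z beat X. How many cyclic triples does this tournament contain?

8

Win totals: Mori 4, Dube 5, Ferri 5, Xu 0, Yoon 3, Hale 2, Kask 6, Orr 3.
A robot with w wins dominates both others in C(w,2) triples; summing gives 6 + 10 + 10 + 0 + 3 + 1 + 15 + 3 = 48 transitive triples.
Total triples C(8,3) = 56, so cyclic triples = 56 − 48 = 8.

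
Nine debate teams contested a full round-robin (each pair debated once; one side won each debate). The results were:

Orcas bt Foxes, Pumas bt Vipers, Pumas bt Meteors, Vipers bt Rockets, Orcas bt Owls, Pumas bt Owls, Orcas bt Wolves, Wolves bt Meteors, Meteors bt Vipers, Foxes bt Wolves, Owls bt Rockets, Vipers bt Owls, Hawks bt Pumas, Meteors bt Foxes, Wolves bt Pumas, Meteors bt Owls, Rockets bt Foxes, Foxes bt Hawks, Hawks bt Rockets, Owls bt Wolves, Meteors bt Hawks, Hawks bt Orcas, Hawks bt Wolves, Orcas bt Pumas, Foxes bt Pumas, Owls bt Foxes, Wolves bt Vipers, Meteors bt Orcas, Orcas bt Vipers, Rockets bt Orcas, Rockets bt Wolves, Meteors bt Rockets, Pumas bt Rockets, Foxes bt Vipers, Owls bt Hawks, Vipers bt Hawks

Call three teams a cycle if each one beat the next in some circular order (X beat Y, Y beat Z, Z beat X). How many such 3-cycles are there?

26

Win totals: Orcas 5, Wolves 3, Owls 4, Hawks 4, Meteors 6, Foxes 4, Rockets 3, Vipers 3, Pumas 4.
A team with w wins dominates both others in C(w,2) triples; summing gives 10 + 3 + 6 + 6 + 15 + 6 + 3 + 3 + 6 = 58 transitive triples.
Total triples C(9,3) = 84, so cyclic triples = 84 − 58 = 26.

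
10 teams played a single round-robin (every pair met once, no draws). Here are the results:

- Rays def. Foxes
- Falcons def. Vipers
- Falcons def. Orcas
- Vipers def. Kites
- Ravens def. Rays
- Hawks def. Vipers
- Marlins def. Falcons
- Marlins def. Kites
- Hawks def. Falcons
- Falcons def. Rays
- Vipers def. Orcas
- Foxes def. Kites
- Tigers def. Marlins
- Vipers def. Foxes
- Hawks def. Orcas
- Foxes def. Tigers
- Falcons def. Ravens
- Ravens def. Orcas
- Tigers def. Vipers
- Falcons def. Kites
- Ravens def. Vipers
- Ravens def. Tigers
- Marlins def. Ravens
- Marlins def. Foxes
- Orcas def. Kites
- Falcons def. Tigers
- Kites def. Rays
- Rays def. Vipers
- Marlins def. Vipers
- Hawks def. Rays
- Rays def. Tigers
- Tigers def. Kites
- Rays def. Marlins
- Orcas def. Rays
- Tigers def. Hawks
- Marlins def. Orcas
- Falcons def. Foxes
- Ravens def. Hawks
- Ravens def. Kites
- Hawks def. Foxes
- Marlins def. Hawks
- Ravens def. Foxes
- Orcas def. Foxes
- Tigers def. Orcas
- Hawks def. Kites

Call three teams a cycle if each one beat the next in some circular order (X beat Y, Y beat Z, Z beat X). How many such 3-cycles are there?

19

Win totals: Hawks 6, Orcas 3, Rays 4, Vipers 3, Foxes 2, Ravens 7, Falcons 7, Marlins 7, Tigers 5, Kites 1.
A team with w wins dominates both others in C(w,2) triples; summing gives 15 + 3 + 6 + 3 + 1 + 21 + 21 + 21 + 10 + 0 = 101 transitive triples.
Total triples C(10,3) = 120, so cyclic triples = 120 − 101 = 19.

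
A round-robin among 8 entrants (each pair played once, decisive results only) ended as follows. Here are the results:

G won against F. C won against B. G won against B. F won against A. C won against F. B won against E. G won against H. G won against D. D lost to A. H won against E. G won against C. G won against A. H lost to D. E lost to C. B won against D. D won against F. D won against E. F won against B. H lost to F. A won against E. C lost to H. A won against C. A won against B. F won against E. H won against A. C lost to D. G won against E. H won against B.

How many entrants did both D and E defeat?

D beat: C, E, F, H.
E beat: no one.
No one was beaten by both.

0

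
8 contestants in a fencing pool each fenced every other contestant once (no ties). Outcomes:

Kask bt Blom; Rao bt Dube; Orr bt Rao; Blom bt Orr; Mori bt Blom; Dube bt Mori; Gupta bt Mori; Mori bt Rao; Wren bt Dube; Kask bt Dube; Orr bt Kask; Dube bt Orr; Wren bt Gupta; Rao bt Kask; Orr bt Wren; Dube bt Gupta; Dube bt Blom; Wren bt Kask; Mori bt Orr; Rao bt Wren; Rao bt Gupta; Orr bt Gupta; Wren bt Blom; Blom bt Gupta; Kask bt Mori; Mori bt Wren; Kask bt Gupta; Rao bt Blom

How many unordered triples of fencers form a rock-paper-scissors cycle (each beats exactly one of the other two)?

Win totals: Gupta 1, Mori 4, Orr 4, Kask 4, Wren 4, Dube 4, Rao 5, Blom 2.
A fencer with w wins dominates both others in C(w,2) triples; summing gives 0 + 6 + 6 + 6 + 6 + 6 + 10 + 1 = 41 transitive triples.
Total triples C(8,3) = 56, so cyclic triples = 56 − 41 = 15.

15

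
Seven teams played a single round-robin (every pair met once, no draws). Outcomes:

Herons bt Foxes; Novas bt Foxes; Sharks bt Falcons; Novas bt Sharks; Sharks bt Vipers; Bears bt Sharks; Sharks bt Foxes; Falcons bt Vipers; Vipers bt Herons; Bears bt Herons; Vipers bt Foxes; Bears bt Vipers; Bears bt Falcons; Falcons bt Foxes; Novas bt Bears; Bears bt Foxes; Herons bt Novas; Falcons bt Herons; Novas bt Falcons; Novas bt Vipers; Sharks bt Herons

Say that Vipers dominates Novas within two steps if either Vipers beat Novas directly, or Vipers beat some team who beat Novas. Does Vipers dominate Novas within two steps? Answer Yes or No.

Vipers did not beat Novas directly.
Vipers beat Herons, Foxes. Of those, Herons beat Novas.

Yes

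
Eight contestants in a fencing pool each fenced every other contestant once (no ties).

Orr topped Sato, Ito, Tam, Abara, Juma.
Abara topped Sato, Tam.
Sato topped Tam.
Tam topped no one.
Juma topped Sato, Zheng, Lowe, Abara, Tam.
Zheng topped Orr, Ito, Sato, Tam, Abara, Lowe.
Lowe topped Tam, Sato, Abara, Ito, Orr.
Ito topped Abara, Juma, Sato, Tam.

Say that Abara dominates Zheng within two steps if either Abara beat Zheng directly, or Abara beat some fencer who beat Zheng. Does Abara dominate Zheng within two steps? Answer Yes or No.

Abara did not beat Zheng directly.
Abara beat Sato, Tam, but each of them lost to Zheng. No two-step path.

No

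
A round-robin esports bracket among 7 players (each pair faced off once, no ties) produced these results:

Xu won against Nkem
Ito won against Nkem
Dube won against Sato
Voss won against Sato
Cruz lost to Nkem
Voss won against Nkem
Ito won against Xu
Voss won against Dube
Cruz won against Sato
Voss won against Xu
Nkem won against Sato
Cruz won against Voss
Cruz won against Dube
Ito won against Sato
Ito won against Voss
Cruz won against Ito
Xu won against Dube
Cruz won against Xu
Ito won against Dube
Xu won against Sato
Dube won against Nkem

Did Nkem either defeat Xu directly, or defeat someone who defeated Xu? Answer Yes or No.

Yes

Nkem did not beat Xu directly.
Nkem beat Sato, Cruz. Of those, Cruz beat Xu.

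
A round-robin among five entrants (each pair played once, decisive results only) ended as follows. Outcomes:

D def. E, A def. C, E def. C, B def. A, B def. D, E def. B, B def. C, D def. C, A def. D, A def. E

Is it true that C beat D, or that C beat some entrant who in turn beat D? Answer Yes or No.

No

C did not beat D directly.
C beat no one, so there is no intermediate entrant.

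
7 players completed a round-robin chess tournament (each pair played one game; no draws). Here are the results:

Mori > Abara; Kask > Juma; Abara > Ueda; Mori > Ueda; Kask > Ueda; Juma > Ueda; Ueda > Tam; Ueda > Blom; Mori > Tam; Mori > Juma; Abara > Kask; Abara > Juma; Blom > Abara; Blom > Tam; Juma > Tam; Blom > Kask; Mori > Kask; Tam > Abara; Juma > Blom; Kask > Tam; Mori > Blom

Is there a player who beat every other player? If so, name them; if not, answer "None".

Mori has 6 wins out of 6 opponents — a perfect record.

Mori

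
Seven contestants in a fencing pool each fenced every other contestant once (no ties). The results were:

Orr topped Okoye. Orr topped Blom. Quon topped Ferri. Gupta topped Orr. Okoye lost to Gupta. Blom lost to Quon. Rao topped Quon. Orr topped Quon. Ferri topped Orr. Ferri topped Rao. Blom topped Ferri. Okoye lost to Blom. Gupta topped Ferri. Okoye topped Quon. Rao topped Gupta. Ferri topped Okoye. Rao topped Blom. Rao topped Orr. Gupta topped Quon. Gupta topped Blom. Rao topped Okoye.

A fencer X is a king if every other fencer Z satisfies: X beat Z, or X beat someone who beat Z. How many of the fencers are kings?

3

Orr cannot reach Rao, Gupta in two steps.
Rao reaches everyone (king).
Blom cannot reach Gupta in two steps.
Okoye cannot reach Orr, Rao, Gupta in two steps.
Gupta reaches everyone (king).
Quon cannot reach Gupta in two steps.
Ferri reaches everyone (king).
Kings: Rao, Gupta, Ferri — 3.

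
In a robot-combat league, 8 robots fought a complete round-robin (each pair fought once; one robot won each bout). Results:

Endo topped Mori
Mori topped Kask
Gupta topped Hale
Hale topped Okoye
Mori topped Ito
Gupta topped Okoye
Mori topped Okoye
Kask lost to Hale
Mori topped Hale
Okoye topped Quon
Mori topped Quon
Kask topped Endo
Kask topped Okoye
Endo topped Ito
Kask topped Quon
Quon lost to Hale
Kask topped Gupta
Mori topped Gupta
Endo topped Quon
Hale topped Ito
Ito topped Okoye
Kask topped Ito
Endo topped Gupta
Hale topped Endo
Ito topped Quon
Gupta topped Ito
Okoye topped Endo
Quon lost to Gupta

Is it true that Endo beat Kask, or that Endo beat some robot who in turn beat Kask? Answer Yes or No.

Yes

Endo did not beat Kask directly.
Endo beat Gupta, Ito, Mori, Quon. Of those, Mori beat Kask.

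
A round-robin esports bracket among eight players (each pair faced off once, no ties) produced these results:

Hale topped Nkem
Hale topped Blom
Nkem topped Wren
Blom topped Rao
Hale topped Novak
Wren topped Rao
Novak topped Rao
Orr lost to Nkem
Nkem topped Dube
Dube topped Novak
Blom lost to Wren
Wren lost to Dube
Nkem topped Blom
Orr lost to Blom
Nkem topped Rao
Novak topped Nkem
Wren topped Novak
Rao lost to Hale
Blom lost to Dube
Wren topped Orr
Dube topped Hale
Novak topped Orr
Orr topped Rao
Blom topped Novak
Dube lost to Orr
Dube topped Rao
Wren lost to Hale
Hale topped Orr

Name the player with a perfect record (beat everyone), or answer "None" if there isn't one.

None

Highest win total is Hale with 6 (out of 7 possible).
Hale lost to Dube, so no player went undefeated.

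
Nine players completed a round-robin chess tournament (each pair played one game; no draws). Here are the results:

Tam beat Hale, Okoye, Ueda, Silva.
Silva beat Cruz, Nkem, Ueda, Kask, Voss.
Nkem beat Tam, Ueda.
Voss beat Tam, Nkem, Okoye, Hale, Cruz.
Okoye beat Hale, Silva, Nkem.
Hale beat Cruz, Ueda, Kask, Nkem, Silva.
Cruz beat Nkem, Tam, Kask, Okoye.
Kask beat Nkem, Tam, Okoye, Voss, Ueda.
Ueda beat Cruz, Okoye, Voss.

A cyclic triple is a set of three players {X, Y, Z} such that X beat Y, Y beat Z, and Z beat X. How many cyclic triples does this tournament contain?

25

Win totals: Kask 5, Okoye 3, Tam 4, Nkem 2, Cruz 4, Hale 5, Voss 5, Ueda 3, Silva 5.
A player with w wins dominates both others in C(w,2) triples; summing gives 10 + 3 + 6 + 1 + 6 + 10 + 10 + 3 + 10 = 59 transitive triples.
Total triples C(9,3) = 84, so cyclic triples = 84 − 59 = 25.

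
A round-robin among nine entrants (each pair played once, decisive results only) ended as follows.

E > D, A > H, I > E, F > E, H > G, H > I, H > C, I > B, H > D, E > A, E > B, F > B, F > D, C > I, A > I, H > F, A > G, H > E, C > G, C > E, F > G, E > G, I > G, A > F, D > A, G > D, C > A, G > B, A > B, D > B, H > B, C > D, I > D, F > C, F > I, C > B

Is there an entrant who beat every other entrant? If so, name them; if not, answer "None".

Highest win total is H with 7 (out of 8 possible).
H lost to A, so no entrant went undefeated.

None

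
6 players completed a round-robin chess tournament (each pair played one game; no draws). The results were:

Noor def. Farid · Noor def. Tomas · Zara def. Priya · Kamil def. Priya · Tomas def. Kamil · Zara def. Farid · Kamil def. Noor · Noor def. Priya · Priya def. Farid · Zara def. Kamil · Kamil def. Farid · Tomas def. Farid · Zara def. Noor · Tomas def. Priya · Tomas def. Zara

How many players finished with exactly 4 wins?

2

Win totals: Noor 3, Tomas 4, Priya 1, Farid 0, Kamil 3, Zara 4.
Exactly 4: Tomas, Zara — 2 players.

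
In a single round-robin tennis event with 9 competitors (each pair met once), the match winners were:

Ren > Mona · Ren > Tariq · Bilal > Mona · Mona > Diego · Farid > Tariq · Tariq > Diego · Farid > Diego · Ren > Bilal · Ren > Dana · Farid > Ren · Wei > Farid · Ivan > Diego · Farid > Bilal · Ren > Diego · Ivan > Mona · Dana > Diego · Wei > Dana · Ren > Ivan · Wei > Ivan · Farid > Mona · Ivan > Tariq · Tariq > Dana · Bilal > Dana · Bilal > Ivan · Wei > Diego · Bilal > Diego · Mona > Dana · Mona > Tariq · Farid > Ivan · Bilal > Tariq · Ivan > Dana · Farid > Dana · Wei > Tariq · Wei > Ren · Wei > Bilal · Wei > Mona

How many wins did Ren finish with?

Ren's results: beat Mona, Dana, Ivan, Bilal, Tariq, Diego; lost to Farid, Wei.
That is 6 wins.

6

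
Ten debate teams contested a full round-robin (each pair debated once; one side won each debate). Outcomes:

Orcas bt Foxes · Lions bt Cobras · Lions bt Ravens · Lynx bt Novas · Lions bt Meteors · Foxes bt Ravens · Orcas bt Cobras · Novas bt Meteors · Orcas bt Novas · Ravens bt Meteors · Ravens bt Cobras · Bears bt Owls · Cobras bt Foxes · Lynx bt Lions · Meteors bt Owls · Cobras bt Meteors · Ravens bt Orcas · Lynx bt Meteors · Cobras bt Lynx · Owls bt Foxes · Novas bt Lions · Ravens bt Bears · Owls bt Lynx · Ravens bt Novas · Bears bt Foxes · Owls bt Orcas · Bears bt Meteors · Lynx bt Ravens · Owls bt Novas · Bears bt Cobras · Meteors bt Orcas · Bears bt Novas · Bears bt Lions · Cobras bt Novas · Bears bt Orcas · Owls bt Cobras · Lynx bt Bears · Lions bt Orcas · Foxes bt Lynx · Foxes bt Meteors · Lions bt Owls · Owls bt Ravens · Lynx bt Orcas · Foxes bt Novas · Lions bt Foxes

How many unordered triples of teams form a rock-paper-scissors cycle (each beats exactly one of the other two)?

Win totals: Ravens 5, Lions 6, Orcas 3, Bears 7, Lynx 6, Owls 6, Meteors 2, Cobras 4, Novas 2, Foxes 4.
A team with w wins dominates both others in C(w,2) triples; summing gives 10 + 15 + 3 + 21 + 15 + 15 + 1 + 6 + 1 + 6 = 93 transitive triples.
Total triples C(10,3) = 120, so cyclic triples = 120 − 93 = 27.

27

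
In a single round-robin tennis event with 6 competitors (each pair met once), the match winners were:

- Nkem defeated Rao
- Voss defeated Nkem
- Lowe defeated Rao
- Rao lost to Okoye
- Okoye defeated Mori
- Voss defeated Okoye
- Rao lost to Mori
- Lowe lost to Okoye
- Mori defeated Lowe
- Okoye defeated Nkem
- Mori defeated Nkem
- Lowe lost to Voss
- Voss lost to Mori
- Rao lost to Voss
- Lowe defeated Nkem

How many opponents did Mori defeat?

Mori's results: beat Nkem, Lowe, Voss, Rao; lost to Okoye.
That is 4 wins.

4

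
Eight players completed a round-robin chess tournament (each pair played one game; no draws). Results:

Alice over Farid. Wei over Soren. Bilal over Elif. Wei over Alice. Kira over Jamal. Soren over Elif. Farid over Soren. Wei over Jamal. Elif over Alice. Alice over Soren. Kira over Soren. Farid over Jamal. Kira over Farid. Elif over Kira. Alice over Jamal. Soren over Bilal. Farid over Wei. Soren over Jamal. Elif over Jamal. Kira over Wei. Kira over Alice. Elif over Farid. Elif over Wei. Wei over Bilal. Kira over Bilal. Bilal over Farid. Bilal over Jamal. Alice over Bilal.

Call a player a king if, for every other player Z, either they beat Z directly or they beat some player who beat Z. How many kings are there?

4

Alice cannot reach Kira in two steps.
Farid cannot reach Kira in two steps.
Jamal cannot reach Alice, Farid, Soren, Wei, Kira, Elif, Bilal in two steps.
Soren reaches everyone (king).
Wei cannot reach Kira in two steps.
Kira reaches everyone (king).
Elif reaches everyone (king).
Bilal reaches everyone (king).
Kings: Soren, Kira, Elif, Bilal — 4.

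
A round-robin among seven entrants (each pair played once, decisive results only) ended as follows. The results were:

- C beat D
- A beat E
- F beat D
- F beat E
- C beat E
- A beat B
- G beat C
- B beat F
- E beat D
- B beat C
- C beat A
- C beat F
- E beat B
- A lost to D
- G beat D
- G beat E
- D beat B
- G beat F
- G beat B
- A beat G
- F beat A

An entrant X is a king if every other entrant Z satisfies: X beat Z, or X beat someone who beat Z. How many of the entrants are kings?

A reaches everyone (king).
B cannot reach G in two steps.
C reaches everyone (king).
D reaches everyone (king).
E cannot reach G in two steps.
F cannot reach C in two steps.
G reaches everyone (king).
Kings: A, C, D, G — 4.

4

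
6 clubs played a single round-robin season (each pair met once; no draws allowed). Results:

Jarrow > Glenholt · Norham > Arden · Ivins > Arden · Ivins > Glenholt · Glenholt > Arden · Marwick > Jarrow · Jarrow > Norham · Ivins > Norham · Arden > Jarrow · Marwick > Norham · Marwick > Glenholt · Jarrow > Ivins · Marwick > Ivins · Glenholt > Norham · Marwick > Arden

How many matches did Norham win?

1

Norham's results: beat Arden; lost to Ivins, Marwick, Glenholt, Jarrow.
That is 1 win.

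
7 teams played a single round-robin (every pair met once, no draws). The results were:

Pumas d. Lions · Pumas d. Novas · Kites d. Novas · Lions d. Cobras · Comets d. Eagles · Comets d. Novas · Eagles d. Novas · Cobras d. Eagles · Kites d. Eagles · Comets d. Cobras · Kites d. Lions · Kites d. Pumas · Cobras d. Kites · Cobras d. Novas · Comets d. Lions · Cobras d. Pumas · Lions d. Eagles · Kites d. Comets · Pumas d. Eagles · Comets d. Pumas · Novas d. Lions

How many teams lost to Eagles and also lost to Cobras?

1

Eagles beat: Novas.
Cobras beat: Kites, Eagles, Novas, Pumas.
Both beat: Novas — 1.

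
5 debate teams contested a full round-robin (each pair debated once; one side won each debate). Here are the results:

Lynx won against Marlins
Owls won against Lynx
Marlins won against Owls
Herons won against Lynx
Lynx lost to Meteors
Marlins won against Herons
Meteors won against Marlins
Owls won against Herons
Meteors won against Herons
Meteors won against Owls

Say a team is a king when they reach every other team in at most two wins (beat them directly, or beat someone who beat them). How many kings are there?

1

Owls cannot reach Meteors in two steps.
Herons cannot reach Owls, Meteors in two steps.
Marlins cannot reach Meteors in two steps.
Lynx cannot reach Meteors in two steps.
Meteors reaches everyone (king).
Kings: Meteors — 1.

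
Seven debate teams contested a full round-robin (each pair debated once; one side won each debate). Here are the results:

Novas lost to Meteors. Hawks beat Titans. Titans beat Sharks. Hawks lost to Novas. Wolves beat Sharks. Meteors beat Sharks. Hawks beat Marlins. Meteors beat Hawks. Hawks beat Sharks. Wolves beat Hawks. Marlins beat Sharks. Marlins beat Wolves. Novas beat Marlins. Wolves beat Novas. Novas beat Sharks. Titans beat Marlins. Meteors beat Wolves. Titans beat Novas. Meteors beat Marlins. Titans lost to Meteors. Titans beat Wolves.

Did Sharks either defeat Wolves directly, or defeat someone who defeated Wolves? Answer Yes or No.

No

Sharks did not beat Wolves directly.
Sharks beat no one, so there is no intermediate team.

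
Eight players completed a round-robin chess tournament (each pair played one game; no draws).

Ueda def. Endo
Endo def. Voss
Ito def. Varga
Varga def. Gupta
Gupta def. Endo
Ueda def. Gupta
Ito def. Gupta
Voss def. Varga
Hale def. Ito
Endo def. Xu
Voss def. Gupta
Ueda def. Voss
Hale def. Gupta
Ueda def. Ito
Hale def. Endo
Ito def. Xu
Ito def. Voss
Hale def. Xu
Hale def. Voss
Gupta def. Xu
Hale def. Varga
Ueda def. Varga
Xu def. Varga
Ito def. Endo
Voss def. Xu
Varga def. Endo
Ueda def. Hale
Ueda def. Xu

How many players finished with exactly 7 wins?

Win totals: Voss 3, Xu 1, Endo 2, Ito 5, Hale 6, Ueda 7, Gupta 2, Varga 2.
Exactly 7: Ueda — 1 player.

1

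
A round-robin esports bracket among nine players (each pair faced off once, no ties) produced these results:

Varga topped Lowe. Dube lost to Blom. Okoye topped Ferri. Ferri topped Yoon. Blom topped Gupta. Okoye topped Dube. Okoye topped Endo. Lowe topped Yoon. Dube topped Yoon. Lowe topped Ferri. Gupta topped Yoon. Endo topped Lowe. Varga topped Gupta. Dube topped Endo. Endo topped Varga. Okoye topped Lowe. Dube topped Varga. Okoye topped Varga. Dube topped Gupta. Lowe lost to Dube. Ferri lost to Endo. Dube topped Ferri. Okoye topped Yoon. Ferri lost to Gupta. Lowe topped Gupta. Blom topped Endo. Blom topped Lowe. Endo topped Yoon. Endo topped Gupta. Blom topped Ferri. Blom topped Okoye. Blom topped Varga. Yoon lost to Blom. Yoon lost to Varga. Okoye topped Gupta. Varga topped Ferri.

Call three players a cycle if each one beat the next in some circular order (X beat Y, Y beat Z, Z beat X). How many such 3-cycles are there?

Win totals: Blom 8, Varga 4, Yoon 0, Gupta 2, Endo 5, Ferri 1, Okoye 7, Dube 6, Lowe 3.
A player with w wins dominates both others in C(w,2) triples; summing gives 28 + 6 + 0 + 1 + 10 + 0 + 21 + 15 + 3 = 84 transitive triples.
Total triples C(9,3) = 84, so cyclic triples = 84 − 84 = 0.

0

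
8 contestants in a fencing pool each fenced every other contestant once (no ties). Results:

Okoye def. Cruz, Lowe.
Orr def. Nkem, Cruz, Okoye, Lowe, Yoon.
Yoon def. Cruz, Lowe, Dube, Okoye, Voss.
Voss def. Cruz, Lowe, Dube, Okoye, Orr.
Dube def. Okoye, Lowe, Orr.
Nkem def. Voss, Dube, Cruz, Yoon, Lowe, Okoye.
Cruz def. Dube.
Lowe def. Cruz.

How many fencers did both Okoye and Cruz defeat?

Okoye beat: Cruz, Lowe.
Cruz beat: Dube.
No one was beaten by both.

0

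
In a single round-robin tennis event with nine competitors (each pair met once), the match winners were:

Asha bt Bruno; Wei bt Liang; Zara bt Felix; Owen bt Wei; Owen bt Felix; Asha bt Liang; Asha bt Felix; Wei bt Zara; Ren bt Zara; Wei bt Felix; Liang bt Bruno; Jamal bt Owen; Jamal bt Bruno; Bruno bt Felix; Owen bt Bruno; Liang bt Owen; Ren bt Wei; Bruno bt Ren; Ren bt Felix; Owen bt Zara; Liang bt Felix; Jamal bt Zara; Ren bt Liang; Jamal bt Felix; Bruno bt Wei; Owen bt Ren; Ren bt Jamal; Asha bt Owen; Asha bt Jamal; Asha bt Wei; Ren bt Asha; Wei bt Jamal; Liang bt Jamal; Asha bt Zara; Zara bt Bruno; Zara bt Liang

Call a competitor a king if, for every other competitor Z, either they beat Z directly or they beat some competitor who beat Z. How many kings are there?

Ren reaches everyone (king).
Zara cannot reach Asha in two steps.
Asha reaches everyone (king).
Liang cannot reach Asha in two steps.
Owen reaches everyone (king).
Felix cannot reach Ren, Zara, Asha, Liang, Owen, Jamal, Bruno, Wei in two steps.
Jamal cannot reach Asha in two steps.
Bruno cannot reach Owen in two steps.
Wei cannot reach Ren, Asha in two steps.
Kings: Ren, Asha, Owen — 3.

3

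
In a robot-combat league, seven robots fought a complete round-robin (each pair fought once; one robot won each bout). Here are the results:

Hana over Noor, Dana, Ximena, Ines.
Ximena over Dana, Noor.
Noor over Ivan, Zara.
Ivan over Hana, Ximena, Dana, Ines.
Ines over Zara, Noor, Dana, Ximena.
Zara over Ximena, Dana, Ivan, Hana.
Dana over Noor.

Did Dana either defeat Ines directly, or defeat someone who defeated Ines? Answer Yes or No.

Dana did not beat Ines directly.
Dana beat Noor, but each of them lost to Ines. No two-step path.

No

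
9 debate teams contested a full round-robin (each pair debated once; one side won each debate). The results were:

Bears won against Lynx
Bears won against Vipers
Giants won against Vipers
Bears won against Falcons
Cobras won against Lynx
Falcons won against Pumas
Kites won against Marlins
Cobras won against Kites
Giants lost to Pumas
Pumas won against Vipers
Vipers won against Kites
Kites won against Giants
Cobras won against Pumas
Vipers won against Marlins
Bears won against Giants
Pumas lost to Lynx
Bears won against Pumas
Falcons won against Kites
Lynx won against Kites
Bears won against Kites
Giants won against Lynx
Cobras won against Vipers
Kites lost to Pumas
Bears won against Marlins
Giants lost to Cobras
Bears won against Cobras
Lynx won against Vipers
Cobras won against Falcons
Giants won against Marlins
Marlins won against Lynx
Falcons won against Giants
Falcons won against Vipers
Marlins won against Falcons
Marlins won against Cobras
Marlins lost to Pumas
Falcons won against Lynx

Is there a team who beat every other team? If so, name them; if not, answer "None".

Bears has 8 wins out of 8 opponents — a perfect record.

Bears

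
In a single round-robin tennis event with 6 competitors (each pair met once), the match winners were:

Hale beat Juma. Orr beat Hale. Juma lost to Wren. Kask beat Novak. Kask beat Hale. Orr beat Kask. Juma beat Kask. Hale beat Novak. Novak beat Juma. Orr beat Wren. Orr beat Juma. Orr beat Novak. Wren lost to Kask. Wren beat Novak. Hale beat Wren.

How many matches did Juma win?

Juma's results: beat Kask; lost to Hale, Orr, Wren, Novak.
That is 1 win.

1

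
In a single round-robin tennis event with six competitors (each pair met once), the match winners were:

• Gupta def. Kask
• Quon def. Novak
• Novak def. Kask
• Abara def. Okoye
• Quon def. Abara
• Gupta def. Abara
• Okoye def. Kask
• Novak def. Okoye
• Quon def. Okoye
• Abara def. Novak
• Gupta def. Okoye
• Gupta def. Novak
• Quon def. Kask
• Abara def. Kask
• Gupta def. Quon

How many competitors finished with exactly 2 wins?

Win totals: Novak 2, Quon 4, Okoye 1, Gupta 5, Abara 3, Kask 0.
Exactly 2: Novak — 1 competitor.

1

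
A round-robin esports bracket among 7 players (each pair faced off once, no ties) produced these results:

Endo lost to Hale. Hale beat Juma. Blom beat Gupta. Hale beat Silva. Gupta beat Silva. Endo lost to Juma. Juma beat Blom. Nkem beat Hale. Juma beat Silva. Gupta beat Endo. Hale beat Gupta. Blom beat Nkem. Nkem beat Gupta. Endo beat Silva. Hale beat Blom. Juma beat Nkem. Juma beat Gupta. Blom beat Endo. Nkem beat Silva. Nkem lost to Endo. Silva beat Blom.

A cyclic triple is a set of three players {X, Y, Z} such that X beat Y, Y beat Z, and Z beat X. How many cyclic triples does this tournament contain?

Win totals: Silva 1, Blom 3, Endo 2, Juma 5, Nkem 3, Hale 5, Gupta 2.
A player with w wins dominates both others in C(w,2) triples; summing gives 0 + 3 + 1 + 10 + 3 + 10 + 1 = 28 transitive triples.
Total triples C(7,3) = 35, so cyclic triples = 35 − 28 = 7.

7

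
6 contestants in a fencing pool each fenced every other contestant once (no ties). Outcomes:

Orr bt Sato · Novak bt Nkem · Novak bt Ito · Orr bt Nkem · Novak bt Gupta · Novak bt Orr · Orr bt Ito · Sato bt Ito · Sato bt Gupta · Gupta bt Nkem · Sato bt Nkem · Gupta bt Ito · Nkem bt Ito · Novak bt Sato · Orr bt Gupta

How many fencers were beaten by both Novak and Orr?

4

Novak beat: Gupta, Sato, Nkem, Ito, Orr.
Orr beat: Gupta, Sato, Nkem, Ito.
Both beat: Gupta, Sato, Nkem, Ito — 4.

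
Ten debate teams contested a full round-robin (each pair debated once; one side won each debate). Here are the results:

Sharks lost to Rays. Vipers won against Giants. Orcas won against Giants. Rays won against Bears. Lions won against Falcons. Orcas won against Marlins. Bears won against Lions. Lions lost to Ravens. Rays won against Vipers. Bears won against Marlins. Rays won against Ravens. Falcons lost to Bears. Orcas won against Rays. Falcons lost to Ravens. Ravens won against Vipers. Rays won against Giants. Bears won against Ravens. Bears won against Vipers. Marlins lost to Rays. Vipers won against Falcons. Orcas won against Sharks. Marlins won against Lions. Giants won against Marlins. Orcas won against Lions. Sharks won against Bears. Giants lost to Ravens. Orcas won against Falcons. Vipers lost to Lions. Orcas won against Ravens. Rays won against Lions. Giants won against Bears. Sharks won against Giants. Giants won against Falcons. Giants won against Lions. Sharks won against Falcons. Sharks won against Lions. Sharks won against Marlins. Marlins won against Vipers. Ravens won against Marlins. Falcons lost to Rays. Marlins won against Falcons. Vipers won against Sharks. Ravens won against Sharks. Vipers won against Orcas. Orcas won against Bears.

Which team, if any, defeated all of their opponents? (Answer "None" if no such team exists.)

Highest win total is Rays with 8 (out of 9 possible).
Rays lost to Orcas, so no team went undefeated.

None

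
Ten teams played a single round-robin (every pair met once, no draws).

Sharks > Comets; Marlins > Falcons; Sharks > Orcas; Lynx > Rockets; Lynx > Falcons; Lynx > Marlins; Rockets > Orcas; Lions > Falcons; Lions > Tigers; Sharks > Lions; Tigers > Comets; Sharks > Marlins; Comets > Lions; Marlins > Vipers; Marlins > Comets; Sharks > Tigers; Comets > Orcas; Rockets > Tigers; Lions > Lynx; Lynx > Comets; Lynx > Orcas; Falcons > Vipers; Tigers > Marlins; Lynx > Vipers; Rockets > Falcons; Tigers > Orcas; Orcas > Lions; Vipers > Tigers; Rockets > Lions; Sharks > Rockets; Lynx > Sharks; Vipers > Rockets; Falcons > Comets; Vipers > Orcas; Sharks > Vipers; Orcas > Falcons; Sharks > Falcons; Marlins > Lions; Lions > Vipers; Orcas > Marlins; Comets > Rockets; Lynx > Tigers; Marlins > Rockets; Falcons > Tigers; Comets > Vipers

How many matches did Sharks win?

Sharks' results: beat Lions, Rockets, Falcons, Tigers, Orcas, Marlins, Vipers, Comets; lost to Lynx.
That is 8 wins.

8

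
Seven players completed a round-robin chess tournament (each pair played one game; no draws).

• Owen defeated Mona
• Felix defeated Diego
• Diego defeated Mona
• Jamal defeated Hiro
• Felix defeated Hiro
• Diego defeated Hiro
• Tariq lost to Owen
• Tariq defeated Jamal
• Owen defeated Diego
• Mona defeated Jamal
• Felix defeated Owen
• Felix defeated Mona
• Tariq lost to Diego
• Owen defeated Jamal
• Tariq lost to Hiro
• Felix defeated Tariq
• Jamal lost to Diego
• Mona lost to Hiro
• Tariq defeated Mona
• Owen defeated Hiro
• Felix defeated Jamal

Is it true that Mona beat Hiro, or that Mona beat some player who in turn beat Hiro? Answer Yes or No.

Mona did not beat Hiro directly.
Mona beat Jamal. Of those, Jamal beat Hiro.

Yes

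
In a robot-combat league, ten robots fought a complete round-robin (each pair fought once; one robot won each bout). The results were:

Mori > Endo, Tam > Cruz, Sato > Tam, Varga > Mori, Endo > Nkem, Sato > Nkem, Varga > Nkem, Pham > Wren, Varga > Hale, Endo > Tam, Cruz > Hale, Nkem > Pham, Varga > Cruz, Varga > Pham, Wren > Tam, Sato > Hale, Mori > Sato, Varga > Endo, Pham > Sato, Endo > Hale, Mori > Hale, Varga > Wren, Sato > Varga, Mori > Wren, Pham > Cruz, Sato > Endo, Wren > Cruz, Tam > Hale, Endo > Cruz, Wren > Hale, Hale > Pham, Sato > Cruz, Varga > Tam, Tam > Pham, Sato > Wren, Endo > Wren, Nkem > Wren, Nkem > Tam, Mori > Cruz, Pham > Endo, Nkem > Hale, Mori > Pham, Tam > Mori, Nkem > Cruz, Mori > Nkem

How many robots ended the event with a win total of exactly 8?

1

Win totals: Nkem 5, Mori 7, Tam 4, Cruz 1, Endo 5, Wren 3, Sato 7, Varga 8, Pham 4, Hale 1.
Exactly 8: Varga — 1 robot.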